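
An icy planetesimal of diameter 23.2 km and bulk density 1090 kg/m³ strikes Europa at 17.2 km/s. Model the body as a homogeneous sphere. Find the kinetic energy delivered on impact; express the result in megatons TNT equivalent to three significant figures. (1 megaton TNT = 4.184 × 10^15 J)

d = 23200 m; v = 17200 m/s.
Mass m = (π/6) ρ d³ = (π/6) × 1090 × (23200)³ = 7.127 × 10^15 kg
E = ½ m v² = 0.5 × 7.127 × 10^15 × (17200)² = 1.054 × 10^24 J
   = 1.054 × 10^24 / 4.184×10^15 = 2.519 × 10^8 Mt

E ≈ 2.52 × 10^8 Mt TNT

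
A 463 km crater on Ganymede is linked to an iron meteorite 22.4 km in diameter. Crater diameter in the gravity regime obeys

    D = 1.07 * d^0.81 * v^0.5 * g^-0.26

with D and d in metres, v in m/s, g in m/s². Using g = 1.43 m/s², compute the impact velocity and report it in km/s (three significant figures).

Rearranging for v: v = [D / (1.07 · 22400^0.81 · 1.43^-0.26)]^(1/0.5).
D = 463000 m.
22400^0.81 = 3340
1.43^-0.26 = 0.9112
Denominator = 1.07 × 3340 × 0.9112 = 3256
D / 3256 = 463000 / 3256 = 142.2
v = 142.2^(1/0.5) = 142.2^2 = 20221 m/s

v ≈ 20.2 km/s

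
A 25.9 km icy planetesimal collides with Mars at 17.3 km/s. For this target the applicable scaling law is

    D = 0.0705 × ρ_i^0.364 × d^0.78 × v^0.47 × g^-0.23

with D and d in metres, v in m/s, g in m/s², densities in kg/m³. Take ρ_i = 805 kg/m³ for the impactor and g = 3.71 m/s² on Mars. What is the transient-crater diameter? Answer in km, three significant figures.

D ≈ 162 km

In SI units: d = 25900 m, v = 17300 m/s.
ρ_i^0.364 = 805^0.364 = 11.42
d^0.78 = 25900^0.78 = 2769
v^0.47 = 17300^0.47 = 98.15
g^-0.23 = 3.71^-0.23 = 0.7397
D = 0.0705 × 11.42 × 2769 × 98.15 × 0.7397 = 1.619 × 10^5 m
   = 161.9 km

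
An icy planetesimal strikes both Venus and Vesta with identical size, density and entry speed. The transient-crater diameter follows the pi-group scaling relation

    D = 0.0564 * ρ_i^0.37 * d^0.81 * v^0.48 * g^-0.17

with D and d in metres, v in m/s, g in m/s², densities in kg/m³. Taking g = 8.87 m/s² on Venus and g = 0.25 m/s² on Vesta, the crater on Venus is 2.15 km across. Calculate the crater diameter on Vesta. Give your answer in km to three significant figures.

All impactor-dependent factors cancel in the ratio, leaving D_Vesta/D_Venus = (g_Vesta/g_Venus)^-0.17.
(0.25/8.87)^-0.17 = 0.02818^-0.17 = 1.834
D_Vesta = 1.834 × 2.15 km = 3.94 km

D ≈ 3.94 km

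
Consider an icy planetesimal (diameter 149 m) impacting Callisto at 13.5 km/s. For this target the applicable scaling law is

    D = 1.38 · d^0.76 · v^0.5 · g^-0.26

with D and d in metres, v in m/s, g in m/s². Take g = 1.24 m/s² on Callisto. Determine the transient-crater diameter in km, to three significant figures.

In SI units: v = 13500 m/s.
d^0.76 = 149^0.76 = 44.84
v^0.5 = 13500^0.5 = 116.2
g^-0.26 = 1.24^-0.26 = 0.9456
D = 1.38 × 44.84 × 116.2 × 0.9456 = 6799 m
   = 6.799 km

D ≈ 6.80 km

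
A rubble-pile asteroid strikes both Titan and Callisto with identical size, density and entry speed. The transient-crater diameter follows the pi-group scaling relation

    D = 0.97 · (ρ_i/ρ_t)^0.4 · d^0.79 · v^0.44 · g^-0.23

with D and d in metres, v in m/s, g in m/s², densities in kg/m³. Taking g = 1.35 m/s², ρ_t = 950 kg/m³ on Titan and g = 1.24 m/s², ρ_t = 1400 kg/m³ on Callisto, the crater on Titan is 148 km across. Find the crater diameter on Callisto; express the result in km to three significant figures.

D ≈ 129 km

The impactor-only factors (d, v, ρ_i) cancel in the ratio, leaving D_Callisto/D_Titan = (g_Callisto/g_Titan)^-0.23 · (ρ_t,Titan/ρ_t,Callisto)^0.4.
(1.24/1.35)^-0.23 = 0.9185^-0.23 = 1.020
(950/1400)^0.4 = 0.6786^0.4 = 0.8563
Ratio = 1.020 × 0.8563 = 0.8734
D_Callisto = 0.8734 × 148 km = 129 km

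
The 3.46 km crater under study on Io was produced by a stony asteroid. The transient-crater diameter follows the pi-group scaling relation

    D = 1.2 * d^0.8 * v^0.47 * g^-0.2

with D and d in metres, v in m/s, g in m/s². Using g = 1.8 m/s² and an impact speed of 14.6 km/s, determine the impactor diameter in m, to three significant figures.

d ≈ 87.5 m

Rearranging for d: d = [D / (1.2 · 14600^0.47 · 1.8^-0.2)]^(1/0.8).
D = 3460 m.
14600^0.47 = 90.62
1.8^-0.2 = 0.8891
Denominator = 1.2 × 90.62 × 0.8891 = 96.68
D / 96.68 = 3460 / 96.68 = 35.79
d = 35.79^(1/0.8) = 35.79^1.25 = 87.54 m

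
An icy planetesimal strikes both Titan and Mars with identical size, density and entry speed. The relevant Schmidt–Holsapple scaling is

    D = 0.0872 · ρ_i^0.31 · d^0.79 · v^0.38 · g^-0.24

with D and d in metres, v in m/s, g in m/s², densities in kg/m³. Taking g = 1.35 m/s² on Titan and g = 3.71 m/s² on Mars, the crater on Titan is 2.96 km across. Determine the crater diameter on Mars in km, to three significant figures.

All impactor-dependent factors cancel in the ratio, leaving D_Mars/D_Titan = (g_Mars/g_Titan)^-0.24.
(3.71/1.35)^-0.24 = 2.748^-0.24 = 0.7846
D_Mars = 0.7846 × 2.96 km = 2.32 km

D ≈ 2.32 km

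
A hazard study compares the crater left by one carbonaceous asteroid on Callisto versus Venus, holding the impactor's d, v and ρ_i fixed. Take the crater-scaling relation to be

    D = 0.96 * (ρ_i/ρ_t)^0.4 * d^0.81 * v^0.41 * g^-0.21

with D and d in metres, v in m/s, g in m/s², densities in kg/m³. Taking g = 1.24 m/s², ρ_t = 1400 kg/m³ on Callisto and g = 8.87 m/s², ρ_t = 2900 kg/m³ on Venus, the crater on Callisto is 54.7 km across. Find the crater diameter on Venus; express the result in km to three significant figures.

D ≈ 27.0 km

The impactor-only factors (d, v, ρ_i) cancel in the ratio, leaving D_Venus/D_Callisto = (g_Venus/g_Callisto)^-0.21 · (ρ_t,Callisto/ρ_t,Venus)^0.4.
(8.87/1.24)^-0.21 = 7.153^-0.21 = 0.6615
(1400/2900)^0.4 = 0.4828^0.4 = 0.7473
Ratio = 0.6615 × 0.7473 = 0.4943
D_Venus = 0.4943 × 54.7 km = 27.0 km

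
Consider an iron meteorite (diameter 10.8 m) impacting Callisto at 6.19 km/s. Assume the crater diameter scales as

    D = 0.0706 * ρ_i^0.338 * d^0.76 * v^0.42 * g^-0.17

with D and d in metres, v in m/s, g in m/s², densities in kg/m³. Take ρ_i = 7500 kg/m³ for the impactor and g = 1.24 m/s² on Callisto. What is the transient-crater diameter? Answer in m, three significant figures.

D ≈ 332 m

In SI units: v = 6190 m/s.
ρ_i^0.338 = 7500^0.338 = 20.41
d^0.76 = 10.8^0.76 = 6.101
v^0.42 = 6190^0.42 = 39.13
g^-0.17 = 1.24^-0.17 = 0.9641
D = 0.0706 × 20.41 × 6.101 × 39.13 × 0.9641 = 331.7 m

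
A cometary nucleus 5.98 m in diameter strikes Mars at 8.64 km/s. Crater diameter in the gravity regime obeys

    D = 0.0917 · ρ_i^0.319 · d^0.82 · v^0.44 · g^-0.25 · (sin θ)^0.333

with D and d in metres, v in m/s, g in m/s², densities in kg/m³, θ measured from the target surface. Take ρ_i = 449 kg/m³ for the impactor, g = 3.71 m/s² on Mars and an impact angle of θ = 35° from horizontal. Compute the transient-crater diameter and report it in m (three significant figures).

D ≈ 90.1 m

In SI units: v = 8640 m/s.
ρ_i^0.319 = 449^0.319 = 7.016
d^0.82 = 5.98^0.82 = 4.334
v^0.44 = 8640^0.44 = 53.96
g^-0.25 = 3.71^-0.25 = 0.7205
(sin 35°)^0.333 = 0.5736^0.333 = 0.8310
D = 0.0917 × 7.016 × 4.334 × 53.96 × 0.7205 × 0.8310 = 90.09 m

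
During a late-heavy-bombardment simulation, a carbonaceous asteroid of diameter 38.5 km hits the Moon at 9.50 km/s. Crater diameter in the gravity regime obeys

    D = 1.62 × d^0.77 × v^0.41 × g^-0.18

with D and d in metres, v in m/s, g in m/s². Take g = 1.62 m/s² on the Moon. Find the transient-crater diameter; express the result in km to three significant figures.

D ≈ 216 km

In SI units: d = 38500 m, v = 9500 m/s.
d^0.77 = 38500^0.77 = 3395
v^0.41 = 9500^0.41 = 42.74
g^-0.18 = 1.62^-0.18 = 0.9168
D = 1.62 × 3395 × 42.74 × 0.9168 = 2.155 × 10^5 m
   = 215.5 km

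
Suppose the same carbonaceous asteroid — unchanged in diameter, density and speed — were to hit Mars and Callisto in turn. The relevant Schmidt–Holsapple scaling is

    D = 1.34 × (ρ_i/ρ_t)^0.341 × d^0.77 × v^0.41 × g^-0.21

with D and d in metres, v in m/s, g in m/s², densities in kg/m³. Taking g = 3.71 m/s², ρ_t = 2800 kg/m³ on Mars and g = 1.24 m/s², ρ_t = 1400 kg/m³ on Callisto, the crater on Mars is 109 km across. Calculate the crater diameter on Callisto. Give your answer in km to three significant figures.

The impactor-only factors (d, v, ρ_i) cancel in the ratio, leaving D_Callisto/D_Mars = (g_Callisto/g_Mars)^-0.21 · (ρ_t,Mars/ρ_t,Callisto)^0.341.
(1.24/3.71)^-0.21 = 0.3342^-0.21 = 1.259
(2800/1400)^0.341 = 2.000^0.341 = 1.267
Ratio = 1.259 × 1.267 = 1.595
D_Callisto = 1.595 × 109 km = 174 km

D ≈ 174 km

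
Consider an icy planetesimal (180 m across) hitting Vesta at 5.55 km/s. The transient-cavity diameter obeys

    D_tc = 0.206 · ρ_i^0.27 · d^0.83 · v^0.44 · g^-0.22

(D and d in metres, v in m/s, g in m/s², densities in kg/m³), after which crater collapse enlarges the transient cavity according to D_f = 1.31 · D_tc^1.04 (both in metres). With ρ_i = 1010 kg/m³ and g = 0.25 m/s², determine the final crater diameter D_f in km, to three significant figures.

D_f ≈ 11.1 km

v = 5550 m/s.
ρ_i^0.27 = 1010^0.27 = 6.474
d^0.83 = 180^0.83 = 74.45
v^0.44 = 5550^0.44 = 44.41
g^-0.22 = 0.25^-0.22 = 1.357
D_tc = 0.206 × 6.474 × 74.45 × 44.41 × 1.357 = 5984 m
D_f = 1.31 × (5984)^1.04 = 11101 m
     = 11.10 km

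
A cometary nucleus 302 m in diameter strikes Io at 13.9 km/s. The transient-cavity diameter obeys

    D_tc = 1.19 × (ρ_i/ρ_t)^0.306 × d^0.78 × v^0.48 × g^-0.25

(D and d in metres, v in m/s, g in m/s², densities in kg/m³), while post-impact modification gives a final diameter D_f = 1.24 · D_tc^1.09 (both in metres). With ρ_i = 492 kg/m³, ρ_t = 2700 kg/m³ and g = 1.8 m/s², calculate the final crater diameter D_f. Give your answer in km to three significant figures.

v = 13900 m/s.
(ρ_i/ρ_t)^0.306 = (492/2700)^0.306 = 0.5939
d^0.78 = 302^0.78 = 85.98
v^0.48 = 13900^0.48 = 97.42
g^-0.25 = 1.8^-0.25 = 0.8633
D_tc = 1.19 × 0.5939 × 85.98 × 97.42 × 0.8633 = 5111 m
D_f = 1.24 × (5111)^1.09 = 13668 m
     = 13.67 km

D_f ≈ 13.7 km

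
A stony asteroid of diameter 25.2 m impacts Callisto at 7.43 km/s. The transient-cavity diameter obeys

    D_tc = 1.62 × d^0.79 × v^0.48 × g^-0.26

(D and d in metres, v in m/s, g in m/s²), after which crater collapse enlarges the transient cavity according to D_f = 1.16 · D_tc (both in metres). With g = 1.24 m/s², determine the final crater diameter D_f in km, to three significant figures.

v = 7430 m/s.
d^0.79 = 25.2^0.79 = 12.80
v^0.48 = 7430^0.48 = 72.12
g^-0.26 = 1.24^-0.26 = 0.9456
D_tc = 1.62 × 12.80 × 72.12 × 0.9456 = 1414 m
D_f = 1.16 × 1414 = 1640 m
     = 1.640 km

D_f ≈ 1.64 km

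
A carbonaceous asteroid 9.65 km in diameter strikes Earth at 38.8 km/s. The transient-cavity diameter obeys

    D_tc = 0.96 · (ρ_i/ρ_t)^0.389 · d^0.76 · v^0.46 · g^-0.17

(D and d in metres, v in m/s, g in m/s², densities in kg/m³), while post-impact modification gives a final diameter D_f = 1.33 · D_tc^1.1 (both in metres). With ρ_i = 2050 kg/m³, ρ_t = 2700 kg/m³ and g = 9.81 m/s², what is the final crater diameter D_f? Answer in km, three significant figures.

D_f ≈ 332 km

In SI: d = 9650 m, v = 38800 m/s.
(ρ_i/ρ_t)^0.389 = (2050/2700)^0.389 = 0.8984
d^0.76 = 9650^0.76 = 1067
v^0.46 = 38800^0.46 = 129.1
g^-0.17 = 9.81^-0.17 = 0.6783
D_tc = 0.96 × 0.8984 × 1067 × 129.1 × 0.6783 = 80580 m
D_f = 1.33 × (80580)^1.1 = 3.317 × 10^5 m
     = 331.7 km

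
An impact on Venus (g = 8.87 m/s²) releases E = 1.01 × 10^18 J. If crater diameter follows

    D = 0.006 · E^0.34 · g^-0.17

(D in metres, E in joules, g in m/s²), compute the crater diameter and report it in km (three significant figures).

D ≈ 5.48 km

E^0.34 = (1.01 × 10^18)^0.34 = 1.323 × 10^6
g^-0.17 = 8.87^-0.17 = 0.6900
D = 0.006 × 1.323 × 10^6 × 0.6900 = 5477 m
   = 5.477 km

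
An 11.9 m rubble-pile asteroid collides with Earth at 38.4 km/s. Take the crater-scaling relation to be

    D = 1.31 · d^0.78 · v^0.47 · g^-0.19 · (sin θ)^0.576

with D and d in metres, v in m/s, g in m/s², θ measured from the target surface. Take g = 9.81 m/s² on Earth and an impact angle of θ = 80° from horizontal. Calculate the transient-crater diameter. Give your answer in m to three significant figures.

In SI units: v = 38400 m/s.
d^0.78 = 11.9^0.78 = 6.901
v^0.47 = 38400^0.47 = 142.8
g^-0.19 = 9.81^-0.19 = 0.6480
(sin 80°)^0.576 = 0.9848^0.576 = 0.9912
D = 1.31 × 6.901 × 142.8 × 0.6480 × 0.9912 = 829.2 m

D ≈ 829 m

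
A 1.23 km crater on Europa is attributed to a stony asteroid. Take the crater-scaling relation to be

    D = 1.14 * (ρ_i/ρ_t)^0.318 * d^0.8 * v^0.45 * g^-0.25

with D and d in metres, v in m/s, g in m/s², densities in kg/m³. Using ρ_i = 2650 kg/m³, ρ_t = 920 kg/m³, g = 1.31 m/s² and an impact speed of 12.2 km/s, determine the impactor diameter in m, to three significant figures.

d ≈ 22.2 m

Rearranging for d: d = [D / (1.14 · (2650/920)^0.318 · 12200^0.45 · 1.31^-0.25)]^(1/0.8).
D = 1230 m.
(2650/920)^0.318 = 1.400
12200^0.45 = 69.00
1.31^-0.25 = 0.9347
Denominator = 1.14 × 1.400 × 69.00 × 0.9347 = 102.9
D / 102.9 = 1230 / 102.9 = 11.95
d = 11.95^(1/0.8) = 11.95^1.25 = 22.22 m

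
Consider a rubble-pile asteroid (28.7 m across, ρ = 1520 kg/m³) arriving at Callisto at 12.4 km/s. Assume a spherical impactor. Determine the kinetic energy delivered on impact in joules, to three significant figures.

v = 12400 m/s.
Mass m = (π/6) ρ d³ = (π/6) × 1520 × (28.7)³ = 1.881 × 10^7 kg
E = ½ m v² = 0.5 × 1.881 × 10^7 × (12400)² = 1.446 × 10^15 J

E ≈ 1.45 × 10^15 J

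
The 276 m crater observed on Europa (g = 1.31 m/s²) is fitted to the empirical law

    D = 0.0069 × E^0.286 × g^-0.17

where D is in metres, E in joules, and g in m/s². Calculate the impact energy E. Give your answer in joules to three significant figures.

E ≈ 1.45 × 10^16 J

Rearranging: E = [D / (0.0069 · g^-0.17)]^(1/0.286).
g^-0.17 = 1.31^-0.17 = 0.9551
D / (0.0069 × 0.9551) = 276 / (6.590 × 10^-3) = 4.188 × 10^4
E = (4.188 × 10^4)^3.4965 = 1.448 × 10^16 J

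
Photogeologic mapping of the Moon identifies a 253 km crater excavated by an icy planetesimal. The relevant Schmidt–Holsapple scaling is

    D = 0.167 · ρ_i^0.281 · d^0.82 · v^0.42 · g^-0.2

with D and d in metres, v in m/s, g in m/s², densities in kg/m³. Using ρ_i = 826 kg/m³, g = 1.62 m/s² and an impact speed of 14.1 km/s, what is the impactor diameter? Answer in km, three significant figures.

Rearranging for d: d = [D / (0.167 · 826^0.281 · 14100^0.42 · 1.62^-0.2)]^(1/0.82).
D = 253000 m.
826^0.281 = 6.602
14100^0.42 = 55.29
1.62^-0.2 = 0.9080
Denominator = 0.167 × 6.602 × 55.29 × 0.9080 = 55.35
D / 55.35 = 253000 / 55.35 = 4571
d = 4571^(1/0.82) = 4571^1.2195 = 29066 m

d ≈ 29.1 km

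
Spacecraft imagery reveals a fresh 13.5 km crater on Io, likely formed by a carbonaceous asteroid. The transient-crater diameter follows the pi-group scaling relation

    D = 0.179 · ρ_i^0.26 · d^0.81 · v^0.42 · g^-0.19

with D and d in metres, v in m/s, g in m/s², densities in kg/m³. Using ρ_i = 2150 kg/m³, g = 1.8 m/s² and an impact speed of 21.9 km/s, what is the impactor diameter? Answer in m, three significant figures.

Rearranging for d: d = [D / (0.179 · 2150^0.26 · 21900^0.42 · 1.8^-0.19)]^(1/0.81).
D = 13500 m.
2150^0.26 = 7.352
21900^0.42 = 66.53
1.8^-0.19 = 0.8943
Denominator = 0.179 × 7.352 × 66.53 × 0.8943 = 78.30
D / 78.30 = 13500 / 78.30 = 172.4
d = 172.4^(1/0.81) = 172.4^1.2346 = 577.1 m

d ≈ 577 m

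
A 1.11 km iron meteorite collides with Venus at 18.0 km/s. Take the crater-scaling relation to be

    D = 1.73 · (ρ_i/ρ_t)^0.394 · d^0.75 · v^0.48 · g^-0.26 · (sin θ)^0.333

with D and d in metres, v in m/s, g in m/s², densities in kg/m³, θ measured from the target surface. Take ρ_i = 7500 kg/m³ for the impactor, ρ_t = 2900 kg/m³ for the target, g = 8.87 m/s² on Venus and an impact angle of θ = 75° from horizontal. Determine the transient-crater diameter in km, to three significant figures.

In SI units: d = 1110 m, v = 18000 m/s.
(ρ_i/ρ_t)^0.394 = (7500/2900)^0.394 = 1.454
d^0.75 = 1110^0.75 = 192.3
v^0.48 = 18000^0.48 = 110.3
g^-0.26 = 8.87^-0.26 = 0.5669
(sin 75°)^0.333 = 0.9659^0.333 = 0.9885
D = 1.73 × 1.454 × 192.3 × 110.3 × 0.5669 × 0.9885 = 29898 m
   = 29.90 km

D ≈ 29.9 km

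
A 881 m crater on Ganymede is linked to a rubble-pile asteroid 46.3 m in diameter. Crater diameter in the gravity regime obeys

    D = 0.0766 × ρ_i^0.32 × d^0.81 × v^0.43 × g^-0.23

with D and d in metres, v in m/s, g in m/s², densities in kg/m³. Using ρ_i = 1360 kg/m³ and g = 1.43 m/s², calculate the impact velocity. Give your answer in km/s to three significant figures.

Rearranging for v: v = [D / (0.0766 · 1360^0.32 · 46.3^0.81 · 1.43^-0.23)]^(1/0.43).
1360^0.32 = 10.06
46.3^0.81 = 22.34
1.43^-0.23 = 0.9210
Denominator = 0.0766 × 10.06 × 22.34 × 0.9210 = 15.86
D / 15.86 = 881 / 15.86 = 55.55
v = 55.55^(1/0.43) = 55.55^2.3256 = 11414 m/s

v ≈ 11.4 km/s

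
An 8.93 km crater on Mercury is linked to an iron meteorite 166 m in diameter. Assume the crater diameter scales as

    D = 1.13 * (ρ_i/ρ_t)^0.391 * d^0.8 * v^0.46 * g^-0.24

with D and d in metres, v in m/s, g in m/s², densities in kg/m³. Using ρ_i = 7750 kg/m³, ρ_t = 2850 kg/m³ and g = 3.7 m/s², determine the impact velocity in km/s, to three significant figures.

Rearranging for v: v = [D / (1.13 · (7750/2850)^0.391 · 166^0.8 · 3.7^-0.24)]^(1/0.46).
D = 8930 m.
(7750/2850)^0.391 = 1.479
166^0.8 = 59.72
3.7^-0.24 = 0.7305
Denominator = 1.13 × 1.479 × 59.72 × 0.7305 = 72.91
D / 72.91 = 8930 / 72.91 = 122.5
v = 122.5^(1/0.46) = 122.5^2.1739 = 34626 m/s

v ≈ 34.6 km/s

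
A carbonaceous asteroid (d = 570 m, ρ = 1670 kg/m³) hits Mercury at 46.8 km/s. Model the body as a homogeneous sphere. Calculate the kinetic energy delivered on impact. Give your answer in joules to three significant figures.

E ≈ 1.77 × 10^20 J

v = 46800 m/s.
Mass m = (π/6) ρ d³ = (π/6) × 1670 × (570)³ = 1.619 × 10^11 kg
E = ½ m v² = 0.5 × 1.619 × 10^11 × (46800)² = 1.773 × 10^20 J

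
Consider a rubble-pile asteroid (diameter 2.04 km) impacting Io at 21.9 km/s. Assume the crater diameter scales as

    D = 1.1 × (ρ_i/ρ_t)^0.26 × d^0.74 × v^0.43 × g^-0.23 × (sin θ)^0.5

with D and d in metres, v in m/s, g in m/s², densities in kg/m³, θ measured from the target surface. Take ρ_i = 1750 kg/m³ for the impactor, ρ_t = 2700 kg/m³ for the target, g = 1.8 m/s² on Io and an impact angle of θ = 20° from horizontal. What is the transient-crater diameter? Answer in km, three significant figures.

In SI units: d = 2040 m, v = 21900 m/s.
(ρ_i/ρ_t)^0.26 = (1750/2700)^0.26 = 0.8934
d^0.74 = 2040^0.74 = 281.3
v^0.43 = 21900^0.43 = 73.52
g^-0.23 = 1.8^-0.23 = 0.8735
(sin 20°)^0.5 = 0.3420^0.5 = 0.5848
D = 1.1 × 0.8934 × 281.3 × 73.52 × 0.8735 × 0.5848 = 10382 m
   = 10.38 km

D ≈ 10.4 km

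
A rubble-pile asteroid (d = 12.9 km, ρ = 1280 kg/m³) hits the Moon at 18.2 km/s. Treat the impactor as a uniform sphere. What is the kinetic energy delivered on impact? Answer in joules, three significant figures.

d = 12900 m; v = 18200 m/s.
Mass m = (π/6) ρ d³ = (π/6) × 1280 × (12900)³ = 1.439 × 10^15 kg
E = ½ m v² = 0.5 × 1.439 × 10^15 × (18200)² = 2.383 × 10^23 J

E ≈ 2.38 × 10^23 J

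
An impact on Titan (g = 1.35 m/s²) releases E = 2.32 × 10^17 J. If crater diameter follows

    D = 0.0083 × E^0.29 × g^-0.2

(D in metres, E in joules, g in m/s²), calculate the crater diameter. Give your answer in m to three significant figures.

D ≈ 849 m

E^0.29 = (2.32 × 10^17)^0.29 = 1.086 × 10^5
g^-0.2 = 1.35^-0.2 = 0.9417
D = 0.0083 × 1.086 × 10^5 × 0.9417 = 848.8 m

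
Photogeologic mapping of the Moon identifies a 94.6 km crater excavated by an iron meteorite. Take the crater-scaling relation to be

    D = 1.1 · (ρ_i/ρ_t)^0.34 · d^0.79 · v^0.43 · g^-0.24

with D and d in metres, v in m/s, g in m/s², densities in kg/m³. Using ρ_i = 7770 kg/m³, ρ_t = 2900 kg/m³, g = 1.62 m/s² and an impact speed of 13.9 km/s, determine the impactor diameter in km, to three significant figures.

d ≈ 7.42 km

Rearranging for d: d = [D / (1.1 · (7770/2900)^0.34 · 13900^0.43 · 1.62^-0.24)]^(1/0.79).
D = 94600 m.
(7770/2900)^0.34 = 1.398
13900^0.43 = 60.46
1.62^-0.24 = 0.8907
Denominator = 1.1 × 1.398 × 60.46 × 0.8907 = 82.81
D / 82.81 = 94600 / 82.81 = 1142
d = 1142^(1/0.79) = 1142^1.2658 = 7420 m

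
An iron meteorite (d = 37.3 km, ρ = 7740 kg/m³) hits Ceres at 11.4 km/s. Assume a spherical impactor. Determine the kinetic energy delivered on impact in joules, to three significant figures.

d = 37300 m; v = 11400 m/s.
Mass m = (π/6) ρ d³ = (π/6) × 7740 × (37300)³ = 2.103 × 10^17 kg
E = ½ m v² = 0.5 × 2.103 × 10^17 × (11400)² = 1.367 × 10^25 J

E ≈ 1.37 × 10^25 J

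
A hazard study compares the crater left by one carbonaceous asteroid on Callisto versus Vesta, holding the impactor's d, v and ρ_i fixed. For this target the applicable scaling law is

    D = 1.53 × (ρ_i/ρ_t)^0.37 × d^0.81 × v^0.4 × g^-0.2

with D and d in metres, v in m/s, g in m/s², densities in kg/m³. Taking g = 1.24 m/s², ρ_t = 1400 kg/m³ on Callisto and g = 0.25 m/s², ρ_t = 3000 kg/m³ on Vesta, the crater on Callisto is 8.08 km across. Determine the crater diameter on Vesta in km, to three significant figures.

D ≈ 8.40 km

The impactor-only factors (d, v, ρ_i) cancel in the ratio, leaving D_Vesta/D_Callisto = (g_Vesta/g_Callisto)^-0.2 · (ρ_t,Callisto/ρ_t,Vesta)^0.37.
(0.25/1.24)^-0.2 = 0.2016^-0.2 = 1.378
(1400/3000)^0.37 = 0.4667^0.37 = 0.7543
Ratio = 1.378 × 0.7543 = 1.039
D_Vesta = 1.039 × 8.08 km = 8.40 km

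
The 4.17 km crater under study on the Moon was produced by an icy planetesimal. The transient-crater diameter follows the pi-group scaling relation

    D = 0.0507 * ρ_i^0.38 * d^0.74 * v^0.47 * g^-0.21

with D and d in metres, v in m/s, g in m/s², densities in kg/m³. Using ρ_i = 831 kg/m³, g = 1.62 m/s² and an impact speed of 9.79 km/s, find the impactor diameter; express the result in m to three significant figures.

d ≈ 465 m

Rearranging for d: d = [D / (0.0507 · 831^0.38 · 9790^0.47 · 1.62^-0.21)]^(1/0.74).
D = 4170 m.
831^0.38 = 12.87
9790^0.47 = 75.10
1.62^-0.21 = 0.9037
Denominator = 0.0507 × 12.87 × 75.10 × 0.9037 = 44.28
D / 44.28 = 4170 / 44.28 = 94.17
d = 94.17^(1/0.74) = 94.17^1.3514 = 465.1 m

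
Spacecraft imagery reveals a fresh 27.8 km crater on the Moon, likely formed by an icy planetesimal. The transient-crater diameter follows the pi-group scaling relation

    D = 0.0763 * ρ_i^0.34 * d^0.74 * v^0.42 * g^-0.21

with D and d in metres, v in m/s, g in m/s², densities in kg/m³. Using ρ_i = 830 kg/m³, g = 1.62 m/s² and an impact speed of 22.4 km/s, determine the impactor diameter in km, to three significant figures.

d ≈ 5.82 km

Rearranging for d: d = [D / (0.0763 · 830^0.34 · 22400^0.42 · 1.62^-0.21)]^(1/0.74).
D = 27800 m.
830^0.34 = 9.828
22400^0.42 = 67.16
1.62^-0.21 = 0.9037
Denominator = 0.0763 × 9.828 × 67.16 × 0.9037 = 45.51
D / 45.51 = 27800 / 45.51 = 610.9
d = 610.9^(1/0.74) = 610.9^1.3514 = 5820 m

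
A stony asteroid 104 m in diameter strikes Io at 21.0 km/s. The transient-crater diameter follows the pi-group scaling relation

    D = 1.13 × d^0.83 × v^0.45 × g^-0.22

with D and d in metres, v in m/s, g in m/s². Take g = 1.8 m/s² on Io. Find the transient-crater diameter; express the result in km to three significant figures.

In SI units: v = 21000 m/s.
d^0.83 = 104^0.83 = 47.22
v^0.45 = 21000^0.45 = 88.10
g^-0.22 = 1.8^-0.22 = 0.8787
D = 1.13 × 47.22 × 88.10 × 0.8787 = 4131 m
   = 4.131 km

D ≈ 4.13 km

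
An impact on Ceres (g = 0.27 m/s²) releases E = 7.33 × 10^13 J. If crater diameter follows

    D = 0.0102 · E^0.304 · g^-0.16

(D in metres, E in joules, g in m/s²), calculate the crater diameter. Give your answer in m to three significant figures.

D ≈ 206 m

E^0.304 = (7.33 × 10^13)^0.304 = 1.641 × 10^4
g^-0.16 = 0.27^-0.16 = 1.233
D = 0.0102 × 1.641 × 10^4 × 1.233 = 206.4 m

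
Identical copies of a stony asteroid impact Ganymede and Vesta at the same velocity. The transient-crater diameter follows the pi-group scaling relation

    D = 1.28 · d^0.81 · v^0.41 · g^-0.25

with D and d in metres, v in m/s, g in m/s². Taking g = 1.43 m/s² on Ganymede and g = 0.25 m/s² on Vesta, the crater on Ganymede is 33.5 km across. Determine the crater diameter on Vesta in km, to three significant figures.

D ≈ 51.8 km

All impactor-dependent factors cancel in the ratio, leaving D_Vesta/D_Ganymede = (g_Vesta/g_Ganymede)^-0.25.
(0.25/1.43)^-0.25 = 0.1748^-0.25 = 1.547
D_Vesta = 1.547 × 33.5 km = 51.8 km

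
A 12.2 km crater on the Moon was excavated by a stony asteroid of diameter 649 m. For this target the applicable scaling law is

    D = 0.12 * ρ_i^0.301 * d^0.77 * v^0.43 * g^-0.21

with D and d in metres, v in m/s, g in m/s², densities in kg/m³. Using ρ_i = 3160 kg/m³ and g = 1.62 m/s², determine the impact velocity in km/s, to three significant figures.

Rearranging for v: v = [D / (0.12 · 3160^0.301 · 649^0.77 · 1.62^-0.21)]^(1/0.43).
D = 12200 m.
3160^0.301 = 11.31
649^0.77 = 146.4
1.62^-0.21 = 0.9037
Denominator = 0.12 × 11.31 × 146.4 × 0.9037 = 179.6
D / 179.6 = 12200 / 179.6 = 67.93
v = 67.93^(1/0.43) = 67.93^2.3256 = 18224 m/s

v ≈ 18.2 km/s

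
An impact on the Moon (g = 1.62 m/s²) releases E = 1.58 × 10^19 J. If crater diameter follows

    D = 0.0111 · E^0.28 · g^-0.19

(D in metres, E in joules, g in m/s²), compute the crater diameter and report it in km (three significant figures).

E^0.28 = (1.58 × 10^19)^0.28 = 2.375 × 10^5
g^-0.19 = 1.62^-0.19 = 0.9124
D = 0.0111 × 2.375 × 10^5 × 0.9124 = 2405 m
   = 2.405 km

D ≈ 2.41 km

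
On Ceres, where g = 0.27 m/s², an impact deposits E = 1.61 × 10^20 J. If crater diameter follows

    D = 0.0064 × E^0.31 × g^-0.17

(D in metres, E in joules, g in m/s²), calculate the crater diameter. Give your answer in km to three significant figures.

E^0.31 = (1.61 × 10^20)^0.31 = 1.837 × 10^6
g^-0.17 = 0.27^-0.17 = 1.249
D = 0.0064 × 1.837 × 10^6 × 1.249 = 14684 m
   = 14.68 km

D ≈ 14.7 km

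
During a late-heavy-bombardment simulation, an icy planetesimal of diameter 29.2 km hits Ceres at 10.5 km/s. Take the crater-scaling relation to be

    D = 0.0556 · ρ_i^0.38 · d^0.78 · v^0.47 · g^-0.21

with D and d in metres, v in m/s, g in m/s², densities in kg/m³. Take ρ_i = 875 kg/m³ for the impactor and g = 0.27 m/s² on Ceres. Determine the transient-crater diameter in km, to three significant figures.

In SI units: d = 29200 m, v = 10500 m/s.
ρ_i^0.38 = 875^0.38 = 13.12
d^0.78 = 29200^0.78 = 3041
v^0.47 = 10500^0.47 = 77.62
g^-0.21 = 0.27^-0.21 = 1.316
D = 0.0556 × 13.12 × 3041 × 77.62 × 1.316 = 2.266 × 10^5 m
   = 226.6 km

D ≈ 227 km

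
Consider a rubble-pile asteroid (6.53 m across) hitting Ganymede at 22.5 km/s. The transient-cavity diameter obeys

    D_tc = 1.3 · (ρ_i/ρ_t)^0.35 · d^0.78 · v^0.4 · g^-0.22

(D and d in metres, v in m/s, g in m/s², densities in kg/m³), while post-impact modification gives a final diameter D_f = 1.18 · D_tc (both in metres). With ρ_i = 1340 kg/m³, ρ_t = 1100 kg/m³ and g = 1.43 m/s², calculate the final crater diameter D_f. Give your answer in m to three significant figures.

D_f ≈ 362 m

v = 22500 m/s.
(ρ_i/ρ_t)^0.35 = (1340/1100)^0.35 = 1.072
d^0.78 = 6.53^0.78 = 4.321
v^0.4 = 22500^0.4 = 55.06
g^-0.22 = 1.43^-0.22 = 0.9243
D_tc = 1.3 × 1.072 × 4.321 × 55.06 × 0.9243 = 306.5 m
D_f = 1.18 × 306.5 = 361.7 m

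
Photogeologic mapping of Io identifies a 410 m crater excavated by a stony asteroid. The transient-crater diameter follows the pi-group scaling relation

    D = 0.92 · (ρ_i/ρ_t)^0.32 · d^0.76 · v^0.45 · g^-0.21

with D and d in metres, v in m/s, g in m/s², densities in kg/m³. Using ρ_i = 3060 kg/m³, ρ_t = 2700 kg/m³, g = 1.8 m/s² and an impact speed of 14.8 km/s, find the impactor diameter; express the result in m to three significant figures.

d ≈ 11.6 m

Rearranging for d: d = [D / (0.92 · (3060/2700)^0.32 · 14800^0.45 · 1.8^-0.21)]^(1/0.76).
(3060/2700)^0.32 = 1.041
14800^0.45 = 75.27
1.8^-0.21 = 0.8839
Denominator = 0.92 × 1.041 × 75.27 × 0.8839 = 63.72
D / 63.72 = 410 / 63.72 = 6.434
d = 6.434^(1/0.76) = 6.434^1.3158 = 11.58 m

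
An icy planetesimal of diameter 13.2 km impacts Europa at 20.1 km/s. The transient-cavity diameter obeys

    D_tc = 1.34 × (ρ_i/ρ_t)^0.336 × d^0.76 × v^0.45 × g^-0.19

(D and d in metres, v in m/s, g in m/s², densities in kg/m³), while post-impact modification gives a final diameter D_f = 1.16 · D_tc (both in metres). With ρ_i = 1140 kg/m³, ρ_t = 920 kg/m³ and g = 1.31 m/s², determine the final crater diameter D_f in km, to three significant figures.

In SI: d = 13200 m, v = 20100 m/s.
(ρ_i/ρ_t)^0.336 = (1140/920)^0.336 = 1.075
d^0.76 = 13200^0.76 = 1354
v^0.45 = 20100^0.45 = 86.38
g^-0.19 = 1.31^-0.19 = 0.9500
D_tc = 1.34 × 1.075 × 1354 × 86.38 × 0.9500 = 1.601 × 10^5 m
D_f = 1.16 × 1.601 × 10^5 = 1.857 × 10^5 m
     = 185.7 km

D_f ≈ 186 km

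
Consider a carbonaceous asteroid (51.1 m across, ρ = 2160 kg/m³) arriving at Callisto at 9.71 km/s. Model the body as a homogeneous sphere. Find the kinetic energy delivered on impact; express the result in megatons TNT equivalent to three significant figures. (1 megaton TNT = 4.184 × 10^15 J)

v = 9710 m/s.
Mass m = (π/6) ρ d³ = (π/6) × 2160 × (51.1)³ = 1.509 × 10^8 kg
E = ½ m v² = 0.5 × 1.509 × 10^8 × (9710)² = 7.114 × 10^15 J
   = 7.114 × 10^15 / 4.184×10^15 = 1.700 Mt

E ≈ 1.70 Mt TNT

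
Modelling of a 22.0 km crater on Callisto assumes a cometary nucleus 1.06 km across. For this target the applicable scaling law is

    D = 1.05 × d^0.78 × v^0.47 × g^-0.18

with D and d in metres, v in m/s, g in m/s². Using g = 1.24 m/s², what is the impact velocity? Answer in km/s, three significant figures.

Rearranging for v: v = [D / (1.05 · 1060^0.78 · 1.24^-0.18)]^(1/0.47).
D = 22000 m.
1060^0.78 = 228.9
1.24^-0.18 = 0.9620
Denominator = 1.05 × 228.9 × 0.9620 = 231.2
D / 231.2 = 22000 / 231.2 = 95.16
v = 95.16^(1/0.47) = 95.16^2.1277 = 16202 m/s

v ≈ 16.2 km/s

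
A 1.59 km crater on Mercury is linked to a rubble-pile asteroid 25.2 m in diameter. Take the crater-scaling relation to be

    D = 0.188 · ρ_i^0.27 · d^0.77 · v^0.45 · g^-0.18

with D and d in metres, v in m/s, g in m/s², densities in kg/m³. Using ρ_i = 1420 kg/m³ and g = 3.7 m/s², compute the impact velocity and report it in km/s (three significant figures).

v ≈ 46.3 km/s

Rearranging for v: v = [D / (0.188 · 1420^0.27 · 25.2^0.77 · 3.7^-0.18)]^(1/0.45).
D = 1590 m.
1420^0.27 = 7.098
25.2^0.77 = 12.00
3.7^-0.18 = 0.7902
Denominator = 0.188 × 7.098 × 12.00 × 0.7902 = 12.65
D / 12.65 = 1590 / 12.65 = 125.7
v = 125.7^(1/0.45) = 125.7^2.2222 = 46253 m/s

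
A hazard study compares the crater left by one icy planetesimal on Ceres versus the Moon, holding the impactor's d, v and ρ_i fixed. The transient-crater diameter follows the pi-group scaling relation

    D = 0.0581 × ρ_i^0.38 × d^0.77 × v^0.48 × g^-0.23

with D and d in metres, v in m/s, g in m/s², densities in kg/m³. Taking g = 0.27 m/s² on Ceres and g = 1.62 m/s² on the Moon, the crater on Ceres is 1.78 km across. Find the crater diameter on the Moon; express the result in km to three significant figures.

D ≈ 1.18 km

All impactor-dependent factors cancel in the ratio, leaving D_Moon/D_Ceres = (g_Moon/g_Ceres)^-0.23.
(1.62/0.27)^-0.23 = 6.000^-0.23 = 0.6623
D_Moon = 0.6623 × 1.78 km = 1.18 km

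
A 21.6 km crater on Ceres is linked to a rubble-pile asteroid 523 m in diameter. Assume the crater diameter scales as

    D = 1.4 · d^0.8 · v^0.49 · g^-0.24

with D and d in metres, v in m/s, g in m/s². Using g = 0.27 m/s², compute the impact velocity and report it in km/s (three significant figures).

v ≈ 6.77 km/s

Rearranging for v: v = [D / (1.4 · 523^0.8 · 0.27^-0.24)]^(1/0.49).
D = 21600 m.
523^0.8 = 149.6
0.27^-0.24 = 1.369
Denominator = 1.4 × 149.6 × 1.369 = 286.7
D / 286.7 = 21600 / 286.7 = 75.34
v = 75.34^(1/0.49) = 75.34^2.0408 = 6771 m/s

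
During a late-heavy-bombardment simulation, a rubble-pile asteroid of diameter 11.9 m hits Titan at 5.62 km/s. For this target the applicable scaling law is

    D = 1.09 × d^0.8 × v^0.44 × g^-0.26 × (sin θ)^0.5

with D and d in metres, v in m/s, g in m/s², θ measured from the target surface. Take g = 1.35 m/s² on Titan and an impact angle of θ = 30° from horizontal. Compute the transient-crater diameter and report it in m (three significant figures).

In SI units: v = 5620 m/s.
d^0.8 = 11.9^0.8 = 7.252
v^0.44 = 5620^0.44 = 44.66
g^-0.26 = 1.35^-0.26 = 0.9249
(sin 30°)^0.5 = 0.5000^0.5 = 0.7071
D = 1.09 × 7.252 × 44.66 × 0.9249 × 0.7071 = 230.9 m

D ≈ 231 m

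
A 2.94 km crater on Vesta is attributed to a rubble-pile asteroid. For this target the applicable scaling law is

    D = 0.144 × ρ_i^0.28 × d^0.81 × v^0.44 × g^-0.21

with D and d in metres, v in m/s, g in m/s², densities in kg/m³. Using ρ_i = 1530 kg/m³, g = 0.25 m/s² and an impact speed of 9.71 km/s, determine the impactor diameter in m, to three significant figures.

Rearranging for d: d = [D / (0.144 · 1530^0.28 · 9710^0.44 · 0.25^-0.21)]^(1/0.81).
D = 2940 m.
1530^0.28 = 7.793
9710^0.44 = 56.80
0.25^-0.21 = 1.338
Denominator = 0.144 × 7.793 × 56.80 × 1.338 = 85.28
D / 85.28 = 2940 / 85.28 = 34.47
d = 34.47^(1/0.81) = 34.47^1.2346 = 79.09 m

d ≈ 79.1 m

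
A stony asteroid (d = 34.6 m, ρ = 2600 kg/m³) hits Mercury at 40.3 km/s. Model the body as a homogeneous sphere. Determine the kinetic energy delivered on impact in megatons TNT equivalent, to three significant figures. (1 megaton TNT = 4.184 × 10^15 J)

v = 40300 m/s.
Mass m = (π/6) ρ d³ = (π/6) × 2600 × (34.6)³ = 5.639 × 10^7 kg
E = ½ m v² = 0.5 × 5.639 × 10^7 × (40300)² = 4.579 × 10^16 J
   = 4.579 × 10^16 / 4.184×10^15 = 10.94 Mt

E ≈ 10.9 Mt TNT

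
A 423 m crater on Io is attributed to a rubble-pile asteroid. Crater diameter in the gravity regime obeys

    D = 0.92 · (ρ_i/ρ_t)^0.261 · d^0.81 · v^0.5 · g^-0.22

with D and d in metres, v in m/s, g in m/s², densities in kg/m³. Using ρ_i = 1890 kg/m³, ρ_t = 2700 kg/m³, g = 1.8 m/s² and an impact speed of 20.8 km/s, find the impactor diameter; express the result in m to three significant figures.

d ≈ 5.51 m

Rearranging for d: d = [D / (0.92 · (1890/2700)^0.261 · 20800^0.5 · 1.8^-0.22)]^(1/0.81).
(1890/2700)^0.261 = 0.9111
20800^0.5 = 144.2
1.8^-0.22 = 0.8787
Denominator = 0.92 × 0.9111 × 144.2 × 0.8787 = 106.2
D / 106.2 = 423 / 106.2 = 3.983
d = 3.983^(1/0.81) = 3.983^1.2346 = 5.508 m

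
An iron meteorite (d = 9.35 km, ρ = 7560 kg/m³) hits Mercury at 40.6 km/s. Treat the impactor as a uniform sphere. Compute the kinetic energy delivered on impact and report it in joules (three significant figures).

E ≈ 2.67 × 10^24 J

d = 9350 m; v = 40600 m/s.
Mass m = (π/6) ρ d³ = (π/6) × 7560 × (9350)³ = 3.236 × 10^15 kg
E = ½ m v² = 0.5 × 3.236 × 10^15 × (40600)² = 2.667 × 10^24 J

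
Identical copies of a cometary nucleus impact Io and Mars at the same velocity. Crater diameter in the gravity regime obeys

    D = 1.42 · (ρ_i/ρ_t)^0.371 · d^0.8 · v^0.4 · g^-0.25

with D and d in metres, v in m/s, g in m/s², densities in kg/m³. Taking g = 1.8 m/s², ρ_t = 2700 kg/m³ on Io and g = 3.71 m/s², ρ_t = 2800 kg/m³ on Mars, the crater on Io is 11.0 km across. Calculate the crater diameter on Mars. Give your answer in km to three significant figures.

D ≈ 9.06 km

The impactor-only factors (d, v, ρ_i) cancel in the ratio, leaving D_Mars/D_Io = (g_Mars/g_Io)^-0.25 · (ρ_t,Io/ρ_t,Mars)^0.371.
(3.71/1.8)^-0.25 = 2.061^-0.25 = 0.8346
(2700/2800)^0.371 = 0.9643^0.371 = 0.9866
Ratio = 0.8346 × 0.9866 = 0.8234
D_Mars = 0.8234 × 11.0 km = 9.06 km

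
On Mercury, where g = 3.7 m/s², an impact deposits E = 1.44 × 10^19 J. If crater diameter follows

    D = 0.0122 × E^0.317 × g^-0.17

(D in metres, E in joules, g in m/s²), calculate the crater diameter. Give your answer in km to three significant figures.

D ≈ 11.6 km

E^0.317 = (1.44 × 10^19)^0.317 = 1.184 × 10^6
g^-0.17 = 3.7^-0.17 = 0.8006
D = 0.0122 × 1.184 × 10^6 × 0.8006 = 11565 m
   = 11.56 km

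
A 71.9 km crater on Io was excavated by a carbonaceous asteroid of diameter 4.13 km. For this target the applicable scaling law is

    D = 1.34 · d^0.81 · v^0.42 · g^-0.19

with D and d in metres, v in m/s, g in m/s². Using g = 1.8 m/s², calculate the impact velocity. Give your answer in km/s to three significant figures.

v ≈ 25.3 km/s

Rearranging for v: v = [D / (1.34 · 4130^0.81 · 1.8^-0.19)]^(1/0.42).
D = 71900 m.
4130^0.81 = 849.0
1.8^-0.19 = 0.8943
Denominator = 1.34 × 849.0 × 0.8943 = 1017
D / 1017 = 71900 / 1017 = 70.70
v = 70.70^(1/0.42) = 70.70^2.381 = 25320 m/s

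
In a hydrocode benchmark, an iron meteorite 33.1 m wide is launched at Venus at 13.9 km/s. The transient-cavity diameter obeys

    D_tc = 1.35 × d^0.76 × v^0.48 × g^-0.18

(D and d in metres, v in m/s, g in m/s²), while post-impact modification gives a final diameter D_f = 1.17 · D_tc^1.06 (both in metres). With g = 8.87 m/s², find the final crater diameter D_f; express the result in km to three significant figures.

D_f ≈ 2.28 km

v = 13900 m/s.
d^0.76 = 33.1^0.76 = 14.29
v^0.48 = 13900^0.48 = 97.42
g^-0.18 = 8.87^-0.18 = 0.6751
D_tc = 1.35 × 14.29 × 97.42 × 0.6751 = 1269 m
D_f = 1.17 × (1269)^1.06 = 2280 m
     = 2.280 km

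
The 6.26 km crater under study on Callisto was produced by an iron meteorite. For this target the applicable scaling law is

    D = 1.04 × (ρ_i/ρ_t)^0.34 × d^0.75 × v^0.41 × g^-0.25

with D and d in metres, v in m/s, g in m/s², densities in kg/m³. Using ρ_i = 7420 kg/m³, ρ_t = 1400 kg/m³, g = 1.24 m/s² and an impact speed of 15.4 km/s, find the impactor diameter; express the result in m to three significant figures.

Rearranging for d: d = [D / (1.04 · (7420/1400)^0.34 · 15400^0.41 · 1.24^-0.25)]^(1/0.75).
D = 6260 m.
(7420/1400)^0.34 = 1.763
15400^0.41 = 52.11
1.24^-0.25 = 0.9476
Denominator = 1.04 × 1.763 × 52.11 × 0.9476 = 90.54
D / 90.54 = 6260 / 90.54 = 69.14
d = 69.14^(1/0.75) = 69.14^1.3333 = 283.7 m

d ≈ 284 m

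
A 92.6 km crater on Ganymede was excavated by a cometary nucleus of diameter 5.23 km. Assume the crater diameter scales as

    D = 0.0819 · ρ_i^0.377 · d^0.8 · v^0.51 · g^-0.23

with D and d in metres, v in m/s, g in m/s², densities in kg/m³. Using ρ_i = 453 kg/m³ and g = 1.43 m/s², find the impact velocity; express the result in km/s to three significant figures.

v ≈ 13.9 km/s

Rearranging for v: v = [D / (0.0819 · 453^0.377 · 5230^0.8 · 1.43^-0.23)]^(1/0.51).
D = 92600 m.
453^0.377 = 10.03
5230^0.8 = 943.6
1.43^-0.23 = 0.9210
Denominator = 0.0819 × 10.03 × 943.6 × 0.9210 = 713.9
D / 713.9 = 92600 / 713.9 = 129.7
v = 129.7^(1/0.51) = 129.7^1.9608 = 13901 m/s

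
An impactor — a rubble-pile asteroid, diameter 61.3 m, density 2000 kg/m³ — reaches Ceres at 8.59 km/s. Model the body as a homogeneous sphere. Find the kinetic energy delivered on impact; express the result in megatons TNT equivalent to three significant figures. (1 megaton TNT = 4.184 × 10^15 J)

E ≈ 2.13 Mt TNT

v = 8590 m/s.
Mass m = (π/6) ρ d³ = (π/6) × 2000 × (61.3)³ = 2.412 × 10^8 kg
E = ½ m v² = 0.5 × 2.412 × 10^8 × (8590)² = 8.899 × 10^15 J
   = 8.899 × 10^15 / 4.184×10^15 = 2.127 Mt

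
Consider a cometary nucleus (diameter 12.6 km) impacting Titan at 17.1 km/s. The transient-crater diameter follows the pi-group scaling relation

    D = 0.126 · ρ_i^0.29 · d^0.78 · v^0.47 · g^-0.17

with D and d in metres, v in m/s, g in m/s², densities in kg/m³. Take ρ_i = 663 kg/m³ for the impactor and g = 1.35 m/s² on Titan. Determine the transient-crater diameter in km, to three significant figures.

In SI units: d = 12600 m, v = 17100 m/s.
ρ_i^0.29 = 663^0.29 = 6.580
d^0.78 = 12600^0.78 = 1579
v^0.47 = 17100^0.47 = 97.61
g^-0.17 = 1.35^-0.17 = 0.9503
D = 0.126 × 6.580 × 1579 × 97.61 × 0.9503 = 1.214 × 10^5 m
   = 121.4 km

D ≈ 121 km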